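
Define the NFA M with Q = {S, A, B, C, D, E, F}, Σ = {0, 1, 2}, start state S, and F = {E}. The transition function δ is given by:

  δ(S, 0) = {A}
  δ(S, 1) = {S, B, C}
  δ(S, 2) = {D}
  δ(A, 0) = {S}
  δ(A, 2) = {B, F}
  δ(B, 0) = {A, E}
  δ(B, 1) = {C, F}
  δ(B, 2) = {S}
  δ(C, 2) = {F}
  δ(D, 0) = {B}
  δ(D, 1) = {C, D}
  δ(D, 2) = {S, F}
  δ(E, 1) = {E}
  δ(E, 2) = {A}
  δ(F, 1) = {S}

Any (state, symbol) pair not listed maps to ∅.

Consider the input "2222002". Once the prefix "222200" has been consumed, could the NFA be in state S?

Start in {S}.
Read '2': S→{D}; now {D}.
Read '2': D→{S, F}; now {S, F}.
Read '2': S→{D}, F→∅; now {D}.
Read '2': D→{S, F}; now {S, F}.
Read '0': S→{A}, F→∅; now {A}.
Read '0': A→{S}; now {S}.
State S is in {S}.

Yes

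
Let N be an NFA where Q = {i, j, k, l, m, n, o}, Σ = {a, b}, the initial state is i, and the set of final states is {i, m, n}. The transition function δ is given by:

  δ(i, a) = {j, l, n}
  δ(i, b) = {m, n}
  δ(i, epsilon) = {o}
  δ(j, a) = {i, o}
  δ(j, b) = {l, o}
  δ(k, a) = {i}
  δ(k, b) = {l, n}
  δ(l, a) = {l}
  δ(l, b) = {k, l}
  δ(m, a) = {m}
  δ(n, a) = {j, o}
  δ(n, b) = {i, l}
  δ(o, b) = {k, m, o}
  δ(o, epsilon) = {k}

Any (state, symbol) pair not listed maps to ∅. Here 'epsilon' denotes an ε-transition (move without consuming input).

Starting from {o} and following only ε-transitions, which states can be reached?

Begin with {o}.
ε-move o → k; add k.

{k, o}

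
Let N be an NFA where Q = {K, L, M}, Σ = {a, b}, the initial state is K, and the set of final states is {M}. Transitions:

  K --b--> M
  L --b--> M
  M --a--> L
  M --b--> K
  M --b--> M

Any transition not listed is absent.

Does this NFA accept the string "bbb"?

Yes

Start in {K}.
Read 'b': {K} → {M}.
Read 'b': {M} → {K, M}.
Read 'b': {K, M} → {K, M}.
The final set {K, M} contains the accepting state M.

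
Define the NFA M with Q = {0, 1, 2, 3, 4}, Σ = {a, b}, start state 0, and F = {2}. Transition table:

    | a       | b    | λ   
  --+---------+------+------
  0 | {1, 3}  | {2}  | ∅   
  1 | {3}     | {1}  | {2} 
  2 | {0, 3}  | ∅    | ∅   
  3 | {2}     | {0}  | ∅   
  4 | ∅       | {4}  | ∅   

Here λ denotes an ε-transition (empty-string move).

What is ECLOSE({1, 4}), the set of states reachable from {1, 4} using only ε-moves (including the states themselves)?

Begin with {1, 4}.
ε-move 1 → 2; add 2.

{1, 2, 4}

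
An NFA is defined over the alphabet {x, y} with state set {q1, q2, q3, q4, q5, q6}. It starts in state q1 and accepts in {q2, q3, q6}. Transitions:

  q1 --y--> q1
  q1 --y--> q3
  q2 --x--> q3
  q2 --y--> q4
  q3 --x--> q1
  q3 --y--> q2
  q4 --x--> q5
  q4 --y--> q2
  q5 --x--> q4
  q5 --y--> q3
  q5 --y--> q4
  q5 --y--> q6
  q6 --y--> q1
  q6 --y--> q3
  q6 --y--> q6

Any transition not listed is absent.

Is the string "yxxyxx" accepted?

No

Start in {q1}.
Read 'y': {q1} → {q1, q3}.
Read 'x': {q1, q3} → {q1}.
Read 'x': {q1} → ∅.
The set is empty and remains empty for the remaining 3 symbols.
The final set ∅ contains no accepting state.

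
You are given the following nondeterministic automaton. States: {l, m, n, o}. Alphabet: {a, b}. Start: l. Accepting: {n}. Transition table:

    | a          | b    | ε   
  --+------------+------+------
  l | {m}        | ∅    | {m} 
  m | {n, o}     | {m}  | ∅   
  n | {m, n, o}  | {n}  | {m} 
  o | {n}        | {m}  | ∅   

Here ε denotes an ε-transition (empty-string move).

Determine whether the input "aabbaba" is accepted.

Yes

Start: ε-closure({l}) = {l, m}.
Read 'a': l→{m}, m→{n, o}; now {m, n, o}.
Read 'a': m→{n, o}, n→{m, n, o}, o→{n}; now {m, n, o}.
Read 'b': m→{m}, n→{n}, o→{m}; now {m, n}.
Read 'b': m→{m}, n→{n}; now {m, n}.
Read 'a': m→{n, o}, n→{m, n, o}; now {m, n, o}.
Read 'b': m→{m}, n→{n}, o→{m}; now {m, n}.
Read 'a': m→{n, o}, n→{m, n, o}; now {m, n, o}.
The final set {m, n, o} contains the accepting state n.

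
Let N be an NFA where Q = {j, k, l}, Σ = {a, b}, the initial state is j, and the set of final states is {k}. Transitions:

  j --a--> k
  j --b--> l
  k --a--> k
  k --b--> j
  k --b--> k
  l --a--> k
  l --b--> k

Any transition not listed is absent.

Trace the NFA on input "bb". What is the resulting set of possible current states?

{k}

Start in {j}.
Read 'b': j→{l}; now {l}.
Read 'b': l→{k}; now {k}.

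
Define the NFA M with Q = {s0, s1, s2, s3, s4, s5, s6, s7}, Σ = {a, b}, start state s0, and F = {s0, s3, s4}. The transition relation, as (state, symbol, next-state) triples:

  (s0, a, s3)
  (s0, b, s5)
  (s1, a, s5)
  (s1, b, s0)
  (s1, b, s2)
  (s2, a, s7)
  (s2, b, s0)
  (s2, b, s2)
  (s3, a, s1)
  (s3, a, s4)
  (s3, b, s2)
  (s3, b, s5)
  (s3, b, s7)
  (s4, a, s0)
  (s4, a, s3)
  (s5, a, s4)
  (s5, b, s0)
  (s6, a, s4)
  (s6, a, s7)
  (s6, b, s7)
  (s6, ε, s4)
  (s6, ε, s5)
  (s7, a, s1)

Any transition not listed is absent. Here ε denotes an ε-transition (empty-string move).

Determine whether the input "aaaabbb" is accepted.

Start in {s0}.
Read 'a': s0→{s3}; now {s3}.
Read 'a': s3→{s1, s4}; now {s1, s4}.
Read 'a': s1→{s5}, s4→{s0, s3}; now {s0, s3, s5}.
Read 'a': s0→{s3}, s3→{s1, s4}, s5→{s4}; now {s1, s3, s4}.
Read 'b': s1→{s0, s2}, s3→{s2, s5, s7}, s4→∅; now {s0, s2, s5, s7}.
Read 'b': s0→{s5}, s2→{s0, s2}, s5→{s0}, s7→∅; now {s0, s2, s5}.
Read 'b': s0→{s5}, s2→{s0, s2}, s5→{s0}; now {s0, s2, s5}.
The final set {s0, s2, s5} contains the accepting state s0.

Yes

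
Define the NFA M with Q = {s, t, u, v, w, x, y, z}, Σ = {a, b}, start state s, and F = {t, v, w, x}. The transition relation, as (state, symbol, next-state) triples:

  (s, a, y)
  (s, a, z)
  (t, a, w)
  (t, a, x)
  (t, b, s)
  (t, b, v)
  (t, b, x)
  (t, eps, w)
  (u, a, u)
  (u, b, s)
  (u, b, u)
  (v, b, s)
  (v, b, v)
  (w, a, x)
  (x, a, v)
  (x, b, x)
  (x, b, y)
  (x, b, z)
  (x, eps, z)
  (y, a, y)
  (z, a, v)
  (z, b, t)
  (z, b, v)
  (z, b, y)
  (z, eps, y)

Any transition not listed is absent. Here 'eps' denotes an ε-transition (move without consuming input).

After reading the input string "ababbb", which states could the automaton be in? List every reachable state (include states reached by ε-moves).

Start in {s}.
Read 'a': s→{y, z}; now {y, z}.
Read 'b': y→∅, z→{t, v, y}; union {t, v, y}; ε-closure = {t, v, w, y}.
Read 'a': t→{w, x}, v→∅, w→{x}, y→{y}; union {w, x, y}; ε-closure = {w, x, y, z}.
Read 'b': w→∅, x→{x, y, z}, y→∅, z→{t, v, y}; union {t, v, x, y, z}; ε-closure = {t, v, w, x, y, z}.
Read 'b': t→{s, v, x}, v→{s, v}, w→∅, x→{x, y, z}, y→∅, z→{t, v, y}; union {s, t, v, x, y, z}; ε-closure = {s, t, v, w, x, y, z}.
Read 'b': s→∅, t→{s, v, x}, v→{s, v}, w→∅, x→{x, y, z}, y→∅, z→{t, v, y}; union {s, t, v, x, y, z}; ε-closure = {s, t, v, w, x, y, z}.

{s, t, v, w, x, y, z}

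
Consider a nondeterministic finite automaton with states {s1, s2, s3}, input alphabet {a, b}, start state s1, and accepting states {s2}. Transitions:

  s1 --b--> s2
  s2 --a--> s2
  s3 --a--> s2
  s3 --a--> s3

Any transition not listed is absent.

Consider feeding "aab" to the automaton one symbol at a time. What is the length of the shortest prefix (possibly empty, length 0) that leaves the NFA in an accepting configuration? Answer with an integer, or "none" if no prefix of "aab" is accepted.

none

Start in {s1}.
Read 'a': {s1} → ∅.
The set is empty and remains empty for the remaining 2 symbols.
No reachable set along the way intersects F.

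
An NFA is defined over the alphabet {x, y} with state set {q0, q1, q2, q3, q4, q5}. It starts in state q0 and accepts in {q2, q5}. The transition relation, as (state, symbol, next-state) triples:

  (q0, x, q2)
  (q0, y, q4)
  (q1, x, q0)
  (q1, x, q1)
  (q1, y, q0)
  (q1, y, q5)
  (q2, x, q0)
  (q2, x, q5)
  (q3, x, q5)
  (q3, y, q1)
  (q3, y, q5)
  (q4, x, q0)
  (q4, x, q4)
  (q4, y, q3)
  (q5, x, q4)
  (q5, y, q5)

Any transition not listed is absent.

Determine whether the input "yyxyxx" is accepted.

Start in {q0}.
Read 'y': q0→{q4}; now {q4}.
Read 'y': q4→{q3}; now {q3}.
Read 'x': q3→{q5}; now {q5}.
Read 'y': q5→{q5}; now {q5}.
Read 'x': q5→{q4}; now {q4}.
Read 'x': q4→{q0, q4}; now {q0, q4}.
The final set {q0, q4} contains no accepting state.

No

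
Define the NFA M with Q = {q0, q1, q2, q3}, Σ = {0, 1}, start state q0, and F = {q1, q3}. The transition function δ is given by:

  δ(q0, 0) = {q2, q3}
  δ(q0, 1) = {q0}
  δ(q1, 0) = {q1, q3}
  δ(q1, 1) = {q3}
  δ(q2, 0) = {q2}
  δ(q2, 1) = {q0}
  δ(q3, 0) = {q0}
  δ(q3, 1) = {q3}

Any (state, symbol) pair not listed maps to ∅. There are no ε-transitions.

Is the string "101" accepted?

Yes

Start in {q0}.
Read '1': q0→{q0}; now {q0}.
Read '0': q0→{q2, q3}; now {q2, q3}.
Read '1': q2→{q0}, q3→{q3}; now {q0, q3}.
The final set {q0, q3} contains the accepting state q3.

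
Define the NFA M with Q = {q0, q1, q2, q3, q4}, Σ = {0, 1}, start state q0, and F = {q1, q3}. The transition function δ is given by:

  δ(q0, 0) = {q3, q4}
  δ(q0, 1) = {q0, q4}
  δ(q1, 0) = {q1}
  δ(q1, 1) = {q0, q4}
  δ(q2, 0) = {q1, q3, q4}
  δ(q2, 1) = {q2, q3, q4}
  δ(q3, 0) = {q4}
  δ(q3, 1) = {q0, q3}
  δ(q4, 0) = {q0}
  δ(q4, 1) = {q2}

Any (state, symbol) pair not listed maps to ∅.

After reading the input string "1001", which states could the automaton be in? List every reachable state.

Start in {q0}.
Read '1': q0→{q0, q4}; now {q0, q4}.
Read '0': q0→{q3, q4}, q4→{q0}; now {q0, q3, q4}.
Read '0': q0→{q3, q4}, q3→{q4}, q4→{q0}; now {q0, q3, q4}.
Read '1': q0→{q0, q4}, q3→{q0, q3}, q4→{q2}; now {q0, q2, q3, q4}.

{q0, q2, q3, q4}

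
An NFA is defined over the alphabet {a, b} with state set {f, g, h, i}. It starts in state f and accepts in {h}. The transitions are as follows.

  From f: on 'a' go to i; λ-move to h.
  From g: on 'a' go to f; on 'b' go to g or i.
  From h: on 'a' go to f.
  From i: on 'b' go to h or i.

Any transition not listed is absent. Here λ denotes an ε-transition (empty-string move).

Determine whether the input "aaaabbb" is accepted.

Start: ε-closure({f}) = {f, h}.
Read 'a': {f, h} → {f, h, i}.
Read 'a': {f, h, i} → {f, h, i}.
Read 'a': {f, h, i} → {f, h, i}.
Read 'a': {f, h, i} → {f, h, i}.
Read 'b': {f, h, i} → {h, i}.
Read 'b': {h, i} → {h, i}.
Read 'b': {h, i} → {h, i}.
The final set {h, i} contains the accepting state h.

Yes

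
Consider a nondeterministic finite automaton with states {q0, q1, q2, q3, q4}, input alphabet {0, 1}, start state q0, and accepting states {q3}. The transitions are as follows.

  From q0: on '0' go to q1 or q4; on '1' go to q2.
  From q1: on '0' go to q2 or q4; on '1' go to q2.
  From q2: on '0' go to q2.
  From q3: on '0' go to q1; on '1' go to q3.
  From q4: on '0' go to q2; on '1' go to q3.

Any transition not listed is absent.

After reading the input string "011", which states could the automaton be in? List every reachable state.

Start in {q0}.
Read '0': q0→{q1, q4}; now {q1, q4}.
Read '1': q1→{q2}, q4→{q3}; now {q2, q3}.
Read '1': q2→∅, q3→{q3}; now {q3}.

{q3}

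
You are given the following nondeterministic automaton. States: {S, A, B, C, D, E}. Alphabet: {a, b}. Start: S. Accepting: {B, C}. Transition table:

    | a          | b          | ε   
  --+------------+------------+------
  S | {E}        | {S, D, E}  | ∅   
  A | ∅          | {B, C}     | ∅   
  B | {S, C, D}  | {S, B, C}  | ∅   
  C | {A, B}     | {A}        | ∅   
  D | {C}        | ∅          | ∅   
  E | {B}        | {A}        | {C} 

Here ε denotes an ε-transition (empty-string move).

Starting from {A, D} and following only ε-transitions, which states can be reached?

Begin with {A, D}.
No ε-moves leave this set, so the closure equals the set itself.

{A, D}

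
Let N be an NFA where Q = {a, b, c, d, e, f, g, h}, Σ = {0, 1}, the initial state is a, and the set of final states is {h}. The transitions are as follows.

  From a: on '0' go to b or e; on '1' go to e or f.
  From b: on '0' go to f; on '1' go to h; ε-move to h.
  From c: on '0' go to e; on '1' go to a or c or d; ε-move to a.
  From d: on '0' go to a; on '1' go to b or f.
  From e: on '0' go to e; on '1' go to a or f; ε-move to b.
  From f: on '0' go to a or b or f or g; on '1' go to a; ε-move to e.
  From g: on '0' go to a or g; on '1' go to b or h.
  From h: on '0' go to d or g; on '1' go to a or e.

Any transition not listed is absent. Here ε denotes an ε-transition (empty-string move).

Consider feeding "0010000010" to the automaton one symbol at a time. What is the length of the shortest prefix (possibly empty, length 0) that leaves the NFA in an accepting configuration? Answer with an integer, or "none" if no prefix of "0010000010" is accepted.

Start in {a}.
Read '0': {a} → {b, e, h}.
None of the earlier sets intersect F, but {b, e, h} does.

1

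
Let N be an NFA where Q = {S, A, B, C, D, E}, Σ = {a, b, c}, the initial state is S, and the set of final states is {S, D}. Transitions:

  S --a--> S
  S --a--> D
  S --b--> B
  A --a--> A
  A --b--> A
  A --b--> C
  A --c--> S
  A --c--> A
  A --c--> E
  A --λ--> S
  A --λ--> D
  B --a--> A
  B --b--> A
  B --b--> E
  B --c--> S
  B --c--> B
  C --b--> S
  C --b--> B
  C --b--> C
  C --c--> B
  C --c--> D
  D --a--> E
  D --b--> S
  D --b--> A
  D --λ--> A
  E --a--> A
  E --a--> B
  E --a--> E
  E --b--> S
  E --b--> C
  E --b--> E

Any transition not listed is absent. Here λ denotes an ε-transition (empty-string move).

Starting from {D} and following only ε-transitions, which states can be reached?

Begin with {D}.
ε-move D → A; add A.
ε-move A → S; add S.

{S, A, D}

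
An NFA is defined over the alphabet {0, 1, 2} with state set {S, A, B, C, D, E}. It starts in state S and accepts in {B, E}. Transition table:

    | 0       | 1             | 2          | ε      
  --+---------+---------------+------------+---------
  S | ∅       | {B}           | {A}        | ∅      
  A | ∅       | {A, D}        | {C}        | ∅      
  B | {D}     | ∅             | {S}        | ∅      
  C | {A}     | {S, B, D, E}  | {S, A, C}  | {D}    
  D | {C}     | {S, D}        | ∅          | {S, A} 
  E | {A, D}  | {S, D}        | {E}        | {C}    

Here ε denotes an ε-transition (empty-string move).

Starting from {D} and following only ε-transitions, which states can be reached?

{S, A, D}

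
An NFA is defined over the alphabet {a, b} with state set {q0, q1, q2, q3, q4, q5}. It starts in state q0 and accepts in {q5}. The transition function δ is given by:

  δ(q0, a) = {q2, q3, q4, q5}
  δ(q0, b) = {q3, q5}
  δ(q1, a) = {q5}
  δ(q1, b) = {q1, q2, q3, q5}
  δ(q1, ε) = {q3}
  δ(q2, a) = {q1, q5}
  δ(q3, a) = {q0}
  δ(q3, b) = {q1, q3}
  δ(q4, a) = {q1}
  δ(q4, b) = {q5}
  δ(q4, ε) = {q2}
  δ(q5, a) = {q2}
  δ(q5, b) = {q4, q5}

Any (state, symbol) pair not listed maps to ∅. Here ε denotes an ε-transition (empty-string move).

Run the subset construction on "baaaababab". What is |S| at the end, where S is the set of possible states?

5

Start in {q0}.
Read 'b': q0→{q3, q5}; now {q3, q5}.
Read 'a': q3→{q0}, q5→{q2}; now {q0, q2}.
Read 'a': q0→{q2, q3, q4, q5}, q2→{q1, q5}; now {q1, q2, q3, q4, q5}.
Read 'a': q1→{q5}, q2→{q1, q5}, q3→{q0}, q4→{q1}, q5→{q2}; union {q0, q1, q2, q5}; ε-closure = {q0, q1, q2, q3, q5}.
Read 'a': q0→{q2, q3, q4, q5}, q1→{q5}, q2→{q1, q5}, q3→{q0}, q5→{q2}; now {q0, q1, q2, q3, q4, q5}.
Read 'b': q0→{q3, q5}, q1→{q1, q2, q3, q5}, q2→∅, q3→{q1, q3}, q4→{q5}, q5→{q4, q5}; now {q1, q2, q3, q4, q5}.
Read 'a': q1→{q5}, q2→{q1, q5}, q3→{q0}, q4→{q1}, q5→{q2}; union {q0, q1, q2, q5}; ε-closure = {q0, q1, q2, q3, q5}.
Read 'b': q0→{q3, q5}, q1→{q1, q2, q3, q5}, q2→∅, q3→{q1, q3}, q5→{q4, q5}; now {q1, q2, q3, q4, q5}.
Read 'a': q1→{q5}, q2→{q1, q5}, q3→{q0}, q4→{q1}, q5→{q2}; union {q0, q1, q2, q5}; ε-closure = {q0, q1, q2, q3, q5}.
Read 'b': q0→{q3, q5}, q1→{q1, q2, q3, q5}, q2→∅, q3→{q1, q3}, q5→{q4, q5}; now {q1, q2, q3, q4, q5}.
That set has 5 states.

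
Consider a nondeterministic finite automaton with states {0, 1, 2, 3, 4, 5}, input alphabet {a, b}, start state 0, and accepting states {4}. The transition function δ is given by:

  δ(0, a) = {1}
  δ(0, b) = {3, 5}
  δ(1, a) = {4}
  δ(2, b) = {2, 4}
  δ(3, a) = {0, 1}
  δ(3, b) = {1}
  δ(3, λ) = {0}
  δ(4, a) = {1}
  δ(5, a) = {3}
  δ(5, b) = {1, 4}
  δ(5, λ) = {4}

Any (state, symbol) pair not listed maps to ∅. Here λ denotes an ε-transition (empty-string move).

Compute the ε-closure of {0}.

{0}

Begin with {0}.
No ε-moves leave this set, so the closure equals the set itself.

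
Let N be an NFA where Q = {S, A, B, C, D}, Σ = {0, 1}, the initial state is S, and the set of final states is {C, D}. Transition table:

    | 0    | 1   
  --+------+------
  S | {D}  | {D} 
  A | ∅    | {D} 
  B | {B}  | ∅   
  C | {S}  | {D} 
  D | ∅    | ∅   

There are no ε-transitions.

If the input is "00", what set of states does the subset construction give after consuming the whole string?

∅

Start in {S}.
Read '0': S→{D}; now {D}.
Read '0': D→∅; now ∅.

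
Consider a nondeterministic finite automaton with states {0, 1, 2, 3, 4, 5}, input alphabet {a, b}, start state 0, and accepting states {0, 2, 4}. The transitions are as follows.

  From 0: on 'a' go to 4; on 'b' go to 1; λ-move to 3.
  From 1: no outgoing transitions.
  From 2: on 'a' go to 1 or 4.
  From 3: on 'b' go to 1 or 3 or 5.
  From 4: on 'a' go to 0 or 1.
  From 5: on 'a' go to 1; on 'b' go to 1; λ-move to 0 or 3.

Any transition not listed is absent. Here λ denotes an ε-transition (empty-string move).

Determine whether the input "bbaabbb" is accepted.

Yes

Start: ε-closure({0}) = {0, 3}.
Read 'b': 0→{1}, 3→{1, 3, 5}; union {1, 3, 5}; ε-closure = {0, 1, 3, 5}.
Read 'b': 0→{1}, 1→∅, 3→{1, 3, 5}, 5→{1}; union {1, 3, 5}; ε-closure = {0, 1, 3, 5}.
Read 'a': 0→{4}, 1→∅, 3→∅, 5→{1}; now {1, 4}.
Read 'a': 1→∅, 4→{0, 1}; union {0, 1}; ε-closure = {0, 1, 3}.
Read 'b': 0→{1}, 1→∅, 3→{1, 3, 5}; union {1, 3, 5}; ε-closure = {0, 1, 3, 5}.
Read 'b': 0→{1}, 1→∅, 3→{1, 3, 5}, 5→{1}; union {1, 3, 5}; ε-closure = {0, 1, 3, 5}.
Read 'b': 0→{1}, 1→∅, 3→{1, 3, 5}, 5→{1}; union {1, 3, 5}; ε-closure = {0, 1, 3, 5}.
The final set {0, 1, 3, 5} contains the accepting state 0.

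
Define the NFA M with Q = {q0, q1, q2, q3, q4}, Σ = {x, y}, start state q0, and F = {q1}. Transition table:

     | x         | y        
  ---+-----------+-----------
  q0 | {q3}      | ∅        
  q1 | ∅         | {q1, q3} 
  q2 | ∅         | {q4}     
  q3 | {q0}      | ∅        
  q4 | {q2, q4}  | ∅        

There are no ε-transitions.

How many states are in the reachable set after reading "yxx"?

Start in {q0}.
Read 'y': q0→∅; now ∅.
The set is empty and remains empty for the remaining 2 symbols.
That set has 0 states.

0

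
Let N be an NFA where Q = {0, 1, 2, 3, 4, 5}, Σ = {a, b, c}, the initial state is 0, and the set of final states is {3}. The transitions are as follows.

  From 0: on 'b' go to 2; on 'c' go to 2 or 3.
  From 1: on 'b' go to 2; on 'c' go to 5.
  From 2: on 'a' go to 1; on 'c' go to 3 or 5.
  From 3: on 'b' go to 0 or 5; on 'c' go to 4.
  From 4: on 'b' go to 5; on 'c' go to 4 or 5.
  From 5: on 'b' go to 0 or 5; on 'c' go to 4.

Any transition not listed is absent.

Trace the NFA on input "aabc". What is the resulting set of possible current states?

∅

Start in {0}.
Read 'a': 0→∅; now ∅.
The set is empty and remains empty for the remaining 3 symbols.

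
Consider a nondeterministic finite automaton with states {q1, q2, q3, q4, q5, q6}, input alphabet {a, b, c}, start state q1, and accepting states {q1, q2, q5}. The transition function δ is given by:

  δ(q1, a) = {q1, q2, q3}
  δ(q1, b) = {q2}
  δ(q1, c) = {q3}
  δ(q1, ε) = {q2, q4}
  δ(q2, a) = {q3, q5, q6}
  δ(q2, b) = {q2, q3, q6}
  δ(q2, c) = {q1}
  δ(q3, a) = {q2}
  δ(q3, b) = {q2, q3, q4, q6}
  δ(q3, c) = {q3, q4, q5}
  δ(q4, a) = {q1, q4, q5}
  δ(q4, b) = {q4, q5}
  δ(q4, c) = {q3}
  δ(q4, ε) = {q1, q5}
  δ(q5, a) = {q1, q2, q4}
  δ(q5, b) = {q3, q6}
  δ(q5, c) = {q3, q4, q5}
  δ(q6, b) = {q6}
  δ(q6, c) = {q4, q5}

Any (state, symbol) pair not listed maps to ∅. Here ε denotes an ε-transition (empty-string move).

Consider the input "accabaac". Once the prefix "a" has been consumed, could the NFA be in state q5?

Start: ε-closure({q1}) = {q1, q2, q4, q5}.
Read 'a': {q1, q2, q4, q5} → {q1, q2, q3, q4, q5, q6}.
State q5 is in {q1, q2, q3, q4, q5, q6}.

Yes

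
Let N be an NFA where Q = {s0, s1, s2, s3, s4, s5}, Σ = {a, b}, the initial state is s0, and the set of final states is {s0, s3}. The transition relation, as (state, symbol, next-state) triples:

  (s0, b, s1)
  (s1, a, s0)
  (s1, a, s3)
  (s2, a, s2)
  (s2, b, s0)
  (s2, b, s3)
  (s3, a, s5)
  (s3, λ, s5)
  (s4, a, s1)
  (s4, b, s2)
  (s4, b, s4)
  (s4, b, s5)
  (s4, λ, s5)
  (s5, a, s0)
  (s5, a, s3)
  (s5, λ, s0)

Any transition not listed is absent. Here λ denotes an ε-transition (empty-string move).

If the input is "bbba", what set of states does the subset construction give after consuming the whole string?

∅

Start in {s0}.
Read 'b': {s0} → {s1}.
Read 'b': {s1} → ∅.
The set is empty and remains empty for the remaining 2 symbols.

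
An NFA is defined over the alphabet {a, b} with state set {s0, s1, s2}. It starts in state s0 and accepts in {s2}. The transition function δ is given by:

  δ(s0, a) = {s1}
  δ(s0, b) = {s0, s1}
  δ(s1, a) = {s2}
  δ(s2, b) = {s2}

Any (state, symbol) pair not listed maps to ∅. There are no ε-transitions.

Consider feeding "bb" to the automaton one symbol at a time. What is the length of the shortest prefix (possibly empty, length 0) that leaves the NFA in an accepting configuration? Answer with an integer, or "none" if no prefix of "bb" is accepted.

none

Start in {s0}.
Read 'b': {s0} → {s0, s1}.
Read 'b': {s0, s1} → {s0, s1}.
No reachable set along the way intersects F.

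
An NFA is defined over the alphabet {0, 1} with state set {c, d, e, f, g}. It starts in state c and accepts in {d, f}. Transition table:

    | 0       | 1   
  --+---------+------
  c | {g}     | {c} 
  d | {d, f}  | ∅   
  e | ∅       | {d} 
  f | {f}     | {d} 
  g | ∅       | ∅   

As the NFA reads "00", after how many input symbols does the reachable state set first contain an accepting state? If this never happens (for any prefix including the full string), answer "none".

none

Start in {c}.
Read '0': {c} → {g}.
Read '0': {g} → ∅.
No reachable set along the way intersects F.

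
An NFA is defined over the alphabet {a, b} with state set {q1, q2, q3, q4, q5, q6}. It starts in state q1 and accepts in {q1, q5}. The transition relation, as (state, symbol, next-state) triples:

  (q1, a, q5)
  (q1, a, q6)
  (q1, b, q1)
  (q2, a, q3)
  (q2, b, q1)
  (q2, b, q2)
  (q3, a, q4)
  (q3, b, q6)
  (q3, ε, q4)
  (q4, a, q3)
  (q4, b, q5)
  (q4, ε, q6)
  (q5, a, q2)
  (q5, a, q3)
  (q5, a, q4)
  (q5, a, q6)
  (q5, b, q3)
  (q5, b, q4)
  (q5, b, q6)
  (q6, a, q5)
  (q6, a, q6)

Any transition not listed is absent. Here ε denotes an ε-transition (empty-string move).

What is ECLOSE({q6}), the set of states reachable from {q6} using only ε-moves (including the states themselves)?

{q6}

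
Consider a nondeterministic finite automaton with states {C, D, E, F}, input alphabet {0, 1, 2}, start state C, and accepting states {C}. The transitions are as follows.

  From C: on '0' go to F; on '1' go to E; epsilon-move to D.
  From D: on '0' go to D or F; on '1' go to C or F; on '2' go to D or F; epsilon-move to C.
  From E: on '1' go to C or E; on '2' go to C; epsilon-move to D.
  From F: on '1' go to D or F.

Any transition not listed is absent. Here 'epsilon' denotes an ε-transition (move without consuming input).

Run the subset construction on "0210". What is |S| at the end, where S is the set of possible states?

3

Start: ε-closure({C}) = {C, D}.
Read '0': C→{F}, D→{D, F}; union {D, F}; ε-closure = {C, D, F}.
Read '2': C→∅, D→{D, F}, F→∅; union {D, F}; ε-closure = {C, D, F}.
Read '1': C→{E}, D→{C, F}, F→{D, F}; now {C, D, E, F}.
Read '0': C→{F}, D→{D, F}, E→∅, F→∅; union {D, F}; ε-closure = {C, D, F}.
That set has 3 states.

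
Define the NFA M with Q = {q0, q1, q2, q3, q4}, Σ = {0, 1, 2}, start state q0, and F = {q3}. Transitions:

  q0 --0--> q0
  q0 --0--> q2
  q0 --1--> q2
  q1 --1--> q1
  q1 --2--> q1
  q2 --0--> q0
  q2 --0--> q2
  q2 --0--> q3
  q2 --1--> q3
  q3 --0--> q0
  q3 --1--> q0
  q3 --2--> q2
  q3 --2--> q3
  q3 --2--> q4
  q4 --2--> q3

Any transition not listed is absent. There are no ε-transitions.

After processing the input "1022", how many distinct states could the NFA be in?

Start in {q0}.
Read '1': q0→{q2}; now {q2}.
Read '0': q2→{q0, q2, q3}; now {q0, q2, q3}.
Read '2': q0→∅, q2→∅, q3→{q2, q3, q4}; now {q2, q3, q4}.
Read '2': q2→∅, q3→{q2, q3, q4}, q4→{q3}; now {q2, q3, q4}.
That set has 3 states.

3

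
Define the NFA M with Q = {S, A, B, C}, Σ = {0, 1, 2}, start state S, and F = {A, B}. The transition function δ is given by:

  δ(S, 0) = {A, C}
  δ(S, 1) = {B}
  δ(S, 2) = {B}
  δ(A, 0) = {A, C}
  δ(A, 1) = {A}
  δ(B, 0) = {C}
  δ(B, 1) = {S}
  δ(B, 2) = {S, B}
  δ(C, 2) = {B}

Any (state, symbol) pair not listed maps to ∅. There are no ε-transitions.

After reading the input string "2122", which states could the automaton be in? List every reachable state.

{S, B}

Start in {S}.
Read '2': S→{B}; now {B}.
Read '1': B→{S}; now {S}.
Read '2': S→{B}; now {B}.
Read '2': B→{S, B}; now {S, B}.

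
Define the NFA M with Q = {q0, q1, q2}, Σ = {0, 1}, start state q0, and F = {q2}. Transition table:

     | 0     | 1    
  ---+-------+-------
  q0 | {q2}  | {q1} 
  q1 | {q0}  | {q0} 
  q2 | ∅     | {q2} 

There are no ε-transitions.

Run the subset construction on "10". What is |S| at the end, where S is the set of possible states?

Start in {q0}.
Read '1': q0→{q1}; now {q1}.
Read '0': q1→{q0}; now {q0}.
That set has 1 state.

1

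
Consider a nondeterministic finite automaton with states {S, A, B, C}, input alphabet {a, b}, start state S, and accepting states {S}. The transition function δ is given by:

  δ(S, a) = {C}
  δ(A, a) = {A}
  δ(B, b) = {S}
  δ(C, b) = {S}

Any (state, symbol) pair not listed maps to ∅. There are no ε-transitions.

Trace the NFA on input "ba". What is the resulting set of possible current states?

∅

Start in {S}.
Read 'b': S→∅; now ∅.
The set is empty and remains empty for the remaining 1 symbol.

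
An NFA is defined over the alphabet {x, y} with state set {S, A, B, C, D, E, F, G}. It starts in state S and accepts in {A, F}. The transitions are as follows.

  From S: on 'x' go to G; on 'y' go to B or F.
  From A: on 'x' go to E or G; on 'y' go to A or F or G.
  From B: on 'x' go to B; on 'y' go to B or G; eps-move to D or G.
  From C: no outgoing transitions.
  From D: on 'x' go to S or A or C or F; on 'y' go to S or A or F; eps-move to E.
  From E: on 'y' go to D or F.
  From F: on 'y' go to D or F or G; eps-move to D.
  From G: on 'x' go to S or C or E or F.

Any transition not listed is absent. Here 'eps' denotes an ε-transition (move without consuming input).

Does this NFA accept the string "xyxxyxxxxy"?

No

Start in {S}.
Read 'x': S→{G}; now {G}.
Read 'y': G→∅; now ∅.
The set is empty and remains empty for the remaining 8 symbols.
The final set ∅ contains no accepting state.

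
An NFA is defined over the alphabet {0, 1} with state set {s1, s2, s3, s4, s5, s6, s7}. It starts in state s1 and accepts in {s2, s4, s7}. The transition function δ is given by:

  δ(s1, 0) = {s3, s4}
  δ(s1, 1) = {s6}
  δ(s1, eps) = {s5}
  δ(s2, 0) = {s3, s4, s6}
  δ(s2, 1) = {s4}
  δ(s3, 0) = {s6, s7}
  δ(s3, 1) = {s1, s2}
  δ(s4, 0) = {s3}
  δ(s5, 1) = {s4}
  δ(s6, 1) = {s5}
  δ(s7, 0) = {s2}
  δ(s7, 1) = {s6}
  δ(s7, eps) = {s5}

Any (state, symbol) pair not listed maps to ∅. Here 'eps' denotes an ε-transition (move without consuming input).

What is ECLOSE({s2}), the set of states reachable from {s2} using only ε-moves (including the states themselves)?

{s2}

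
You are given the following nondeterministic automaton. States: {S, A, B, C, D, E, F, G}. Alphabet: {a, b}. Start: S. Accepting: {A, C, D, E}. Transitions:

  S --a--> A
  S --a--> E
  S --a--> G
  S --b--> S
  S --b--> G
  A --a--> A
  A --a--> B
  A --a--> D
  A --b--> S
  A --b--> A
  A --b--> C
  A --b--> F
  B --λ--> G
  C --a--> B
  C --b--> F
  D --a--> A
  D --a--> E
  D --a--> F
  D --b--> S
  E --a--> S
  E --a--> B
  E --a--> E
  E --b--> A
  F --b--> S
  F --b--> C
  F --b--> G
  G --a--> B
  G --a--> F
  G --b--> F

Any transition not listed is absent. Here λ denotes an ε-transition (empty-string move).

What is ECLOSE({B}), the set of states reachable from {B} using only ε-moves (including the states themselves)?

{B, G}

Begin with {B}.
ε-move B → G; add G.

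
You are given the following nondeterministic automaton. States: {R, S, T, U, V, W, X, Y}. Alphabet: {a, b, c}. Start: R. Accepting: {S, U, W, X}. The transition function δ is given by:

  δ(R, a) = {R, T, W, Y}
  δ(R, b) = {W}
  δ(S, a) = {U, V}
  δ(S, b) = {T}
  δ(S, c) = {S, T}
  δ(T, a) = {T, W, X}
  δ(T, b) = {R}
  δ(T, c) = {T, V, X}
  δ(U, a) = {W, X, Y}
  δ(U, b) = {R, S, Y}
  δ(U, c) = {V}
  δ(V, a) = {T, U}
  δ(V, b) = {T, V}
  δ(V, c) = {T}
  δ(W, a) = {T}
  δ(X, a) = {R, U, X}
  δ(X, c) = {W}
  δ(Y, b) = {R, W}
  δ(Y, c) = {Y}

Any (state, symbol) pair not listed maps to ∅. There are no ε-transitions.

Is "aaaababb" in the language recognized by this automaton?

Yes

Start in {R}.
Read 'a': R→{R, T, W, Y}; now {R, T, W, Y}.
Read 'a': R→{R, T, W, Y}, T→{T, W, X}, W→{T}, Y→∅; now {R, T, W, X, Y}.
Read 'a': R→{R, T, W, Y}, T→{T, W, X}, W→{T}, X→{R, U, X}, Y→∅; now {R, T, U, W, X, Y}.
Read 'a': R→{R, T, W, Y}, T→{T, W, X}, U→{W, X, Y}, W→{T}, X→{R, U, X}, Y→∅; now {R, T, U, W, X, Y}.
Read 'b': R→{W}, T→{R}, U→{R, S, Y}, W→∅, X→∅, Y→{R, W}; now {R, S, W, Y}.
Read 'a': R→{R, T, W, Y}, S→{U, V}, W→{T}, Y→∅; now {R, T, U, V, W, Y}.
Read 'b': R→{W}, T→{R}, U→{R, S, Y}, V→{T, V}, W→∅, Y→{R, W}; now {R, S, T, V, W, Y}.
Read 'b': R→{W}, S→{T}, T→{R}, V→{T, V}, W→∅, Y→{R, W}; now {R, T, V, W}.
The final set {R, T, V, W} contains the accepting state W.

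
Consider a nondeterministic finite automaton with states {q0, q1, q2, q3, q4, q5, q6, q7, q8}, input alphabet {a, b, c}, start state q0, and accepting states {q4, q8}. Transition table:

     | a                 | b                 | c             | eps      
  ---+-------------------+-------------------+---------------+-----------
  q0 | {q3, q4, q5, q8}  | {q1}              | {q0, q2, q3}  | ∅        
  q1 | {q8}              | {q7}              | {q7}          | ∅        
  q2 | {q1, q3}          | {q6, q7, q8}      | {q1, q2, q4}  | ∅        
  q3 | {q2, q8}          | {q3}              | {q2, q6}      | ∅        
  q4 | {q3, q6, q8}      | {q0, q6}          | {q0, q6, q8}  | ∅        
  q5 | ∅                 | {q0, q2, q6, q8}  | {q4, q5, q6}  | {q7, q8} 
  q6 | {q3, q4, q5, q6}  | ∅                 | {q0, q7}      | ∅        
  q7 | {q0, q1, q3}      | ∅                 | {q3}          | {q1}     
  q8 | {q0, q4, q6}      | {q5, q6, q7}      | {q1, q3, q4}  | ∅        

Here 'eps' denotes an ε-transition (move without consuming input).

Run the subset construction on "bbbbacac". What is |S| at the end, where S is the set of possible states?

9

Start in {q0}.
Read 'b': {q0} → {q1}.
Read 'b': {q1} → {q1, q7}.
Read 'b': {q1, q7} → {q1, q7}.
Read 'b': {q1, q7} → {q1, q7}.
Read 'a': {q1, q7} → {q0, q1, q3, q8}.
Read 'c': {q0, q1, q3, q8} → {q0, q1, q2, q3, q4, q6, q7}.
Read 'a': {q0, q1, q2, q3, q4, q6, q7} → {q0, q1, q2, q3, q4, q5, q6, q7, q8}.
Read 'c': {q0, q1, q2, q3, q4, q5, q6, q7, q8} → {q0, q1, q2, q3, q4, q5, q6, q7, q8}.
That set has 9 states.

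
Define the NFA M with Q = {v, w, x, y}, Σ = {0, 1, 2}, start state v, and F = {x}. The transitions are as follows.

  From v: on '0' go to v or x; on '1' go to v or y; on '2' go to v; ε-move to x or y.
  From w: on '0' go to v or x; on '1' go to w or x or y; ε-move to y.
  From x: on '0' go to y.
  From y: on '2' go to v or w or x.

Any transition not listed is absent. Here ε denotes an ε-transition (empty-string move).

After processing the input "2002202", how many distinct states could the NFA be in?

4

Start: ε-closure({v}) = {v, x, y}.
Read '2': {v, x, y} → {v, w, x, y}.
Read '0': {v, w, x, y} → {v, x, y}.
Read '0': {v, x, y} → {v, x, y}.
Read '2': {v, x, y} → {v, w, x, y}.
Read '2': {v, w, x, y} → {v, w, x, y}.
Read '0': {v, w, x, y} → {v, x, y}.
Read '2': {v, x, y} → {v, w, x, y}.
That set has 4 states.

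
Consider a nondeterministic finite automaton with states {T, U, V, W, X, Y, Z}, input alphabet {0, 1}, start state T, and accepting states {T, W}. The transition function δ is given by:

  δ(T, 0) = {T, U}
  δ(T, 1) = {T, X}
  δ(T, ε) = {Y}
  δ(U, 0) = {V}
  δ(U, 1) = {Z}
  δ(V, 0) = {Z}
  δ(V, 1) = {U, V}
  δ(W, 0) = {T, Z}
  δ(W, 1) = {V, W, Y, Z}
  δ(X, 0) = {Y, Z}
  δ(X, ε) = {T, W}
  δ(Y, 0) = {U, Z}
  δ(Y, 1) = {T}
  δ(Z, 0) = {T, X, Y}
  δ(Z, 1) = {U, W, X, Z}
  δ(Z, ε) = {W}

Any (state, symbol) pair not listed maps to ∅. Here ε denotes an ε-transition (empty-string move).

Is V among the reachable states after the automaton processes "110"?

Start: ε-closure({T}) = {T, Y}.
Read '1': {T, Y} → {T, W, X, Y}.
Read '1': {T, W, X, Y} → {T, V, W, X, Y, Z}.
Read '0': {T, V, W, X, Y, Z} → {T, U, W, X, Y, Z}.
State V is not in {T, U, W, X, Y, Z}.

No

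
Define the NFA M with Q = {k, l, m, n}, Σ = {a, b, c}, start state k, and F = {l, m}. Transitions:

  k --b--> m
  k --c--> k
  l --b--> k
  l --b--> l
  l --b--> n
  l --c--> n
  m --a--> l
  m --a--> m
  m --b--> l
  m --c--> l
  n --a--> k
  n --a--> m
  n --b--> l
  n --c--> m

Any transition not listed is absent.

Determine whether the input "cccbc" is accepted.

Start in {k}.
Read 'c': {k} → {k}.
Read 'c': {k} → {k}.
Read 'c': {k} → {k}.
Read 'b': {k} → {m}.
Read 'c': {m} → {l}.
The final set {l} contains the accepting state l.

Yes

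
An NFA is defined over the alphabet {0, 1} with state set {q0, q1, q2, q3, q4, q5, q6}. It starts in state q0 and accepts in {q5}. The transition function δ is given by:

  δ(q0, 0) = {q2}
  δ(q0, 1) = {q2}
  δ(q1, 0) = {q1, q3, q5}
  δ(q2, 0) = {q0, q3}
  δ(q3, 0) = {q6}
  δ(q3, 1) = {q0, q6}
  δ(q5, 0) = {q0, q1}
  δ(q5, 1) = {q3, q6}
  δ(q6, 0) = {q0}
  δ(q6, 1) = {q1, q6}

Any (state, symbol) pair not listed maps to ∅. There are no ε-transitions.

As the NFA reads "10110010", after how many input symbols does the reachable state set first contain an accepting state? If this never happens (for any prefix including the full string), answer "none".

Start in {q0}.
Read '1': {q0} → {q2}.
Read '0': {q2} → {q0, q3}.
Read '1': {q0, q3} → {q0, q2, q6}.
Read '1': {q0, q2, q6} → {q1, q2, q6}.
Read '0': {q1, q2, q6} → {q0, q1, q3, q5}.
None of the earlier sets intersect F, but {q0, q1, q3, q5} does.

5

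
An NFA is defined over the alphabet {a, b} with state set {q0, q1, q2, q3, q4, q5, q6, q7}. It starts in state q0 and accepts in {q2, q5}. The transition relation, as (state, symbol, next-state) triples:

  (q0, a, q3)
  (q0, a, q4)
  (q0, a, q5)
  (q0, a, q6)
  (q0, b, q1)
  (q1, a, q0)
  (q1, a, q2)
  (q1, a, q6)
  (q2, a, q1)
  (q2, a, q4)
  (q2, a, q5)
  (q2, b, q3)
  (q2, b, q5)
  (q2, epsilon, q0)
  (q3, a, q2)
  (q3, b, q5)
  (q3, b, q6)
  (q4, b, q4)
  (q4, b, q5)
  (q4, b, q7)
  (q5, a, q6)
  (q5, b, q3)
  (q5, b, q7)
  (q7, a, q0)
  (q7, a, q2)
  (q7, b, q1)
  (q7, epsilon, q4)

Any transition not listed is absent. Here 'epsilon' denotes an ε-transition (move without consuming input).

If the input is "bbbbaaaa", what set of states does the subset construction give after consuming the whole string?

∅

Start in {q0}.
Read 'b': {q0} → {q1}.
Read 'b': {q1} → ∅.
The set is empty and remains empty for the remaining 6 symbols.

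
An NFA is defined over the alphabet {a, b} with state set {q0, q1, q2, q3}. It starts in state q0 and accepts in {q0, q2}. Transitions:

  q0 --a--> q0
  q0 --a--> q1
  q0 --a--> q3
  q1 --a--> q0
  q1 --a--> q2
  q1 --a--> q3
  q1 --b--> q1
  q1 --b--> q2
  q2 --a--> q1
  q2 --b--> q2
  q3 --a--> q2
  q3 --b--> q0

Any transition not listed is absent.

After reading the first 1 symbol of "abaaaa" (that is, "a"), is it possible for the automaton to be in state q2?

Start in {q0}.
Read 'a': {q0} → {q0, q1, q3}.
State q2 is not in {q0, q1, q3}.

No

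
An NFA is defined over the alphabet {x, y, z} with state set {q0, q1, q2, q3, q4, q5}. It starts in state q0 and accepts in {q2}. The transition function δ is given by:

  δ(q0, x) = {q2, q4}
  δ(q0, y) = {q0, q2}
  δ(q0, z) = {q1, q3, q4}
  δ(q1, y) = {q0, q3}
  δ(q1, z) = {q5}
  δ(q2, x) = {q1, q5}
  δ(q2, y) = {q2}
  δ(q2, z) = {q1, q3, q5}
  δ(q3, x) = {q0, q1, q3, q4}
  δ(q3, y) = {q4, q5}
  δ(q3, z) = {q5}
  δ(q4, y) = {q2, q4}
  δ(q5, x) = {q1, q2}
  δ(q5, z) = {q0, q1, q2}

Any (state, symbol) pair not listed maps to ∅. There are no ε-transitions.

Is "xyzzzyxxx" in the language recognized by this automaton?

Start in {q0}.
Read 'x': q0→{q2, q4}; now {q2, q4}.
Read 'y': q2→{q2}, q4→{q2, q4}; now {q2, q4}.
Read 'z': q2→{q1, q3, q5}, q4→∅; now {q1, q3, q5}.
Read 'z': q1→{q5}, q3→{q5}, q5→{q0, q1, q2}; now {q0, q1, q2, q5}.
Read 'z': q0→{q1, q3, q4}, q1→{q5}, q2→{q1, q3, q5}, q5→{q0, q1, q2}; now {q0, q1, q2, q3, q4, q5}.
Read 'y': q0→{q0, q2}, q1→{q0, q3}, q2→{q2}, q3→{q4, q5}, q4→{q2, q4}, q5→∅; now {q0, q2, q3, q4, q5}.
Read 'x': q0→{q2, q4}, q2→{q1, q5}, q3→{q0, q1, q3, q4}, q4→∅, q5→{q1, q2}; now {q0, q1, q2, q3, q4, q5}.
Read 'x': q0→{q2, q4}, q1→∅, q2→{q1, q5}, q3→{q0, q1, q3, q4}, q4→∅, q5→{q1, q2}; now {q0, q1, q2, q3, q4, q5}.
Read 'x': q0→{q2, q4}, q1→∅, q2→{q1, q5}, q3→{q0, q1, q3, q4}, q4→∅, q5→{q1, q2}; now {q0, q1, q2, q3, q4, q5}.
The final set {q0, q1, q2, q3, q4, q5} contains the accepting state q2.

Yes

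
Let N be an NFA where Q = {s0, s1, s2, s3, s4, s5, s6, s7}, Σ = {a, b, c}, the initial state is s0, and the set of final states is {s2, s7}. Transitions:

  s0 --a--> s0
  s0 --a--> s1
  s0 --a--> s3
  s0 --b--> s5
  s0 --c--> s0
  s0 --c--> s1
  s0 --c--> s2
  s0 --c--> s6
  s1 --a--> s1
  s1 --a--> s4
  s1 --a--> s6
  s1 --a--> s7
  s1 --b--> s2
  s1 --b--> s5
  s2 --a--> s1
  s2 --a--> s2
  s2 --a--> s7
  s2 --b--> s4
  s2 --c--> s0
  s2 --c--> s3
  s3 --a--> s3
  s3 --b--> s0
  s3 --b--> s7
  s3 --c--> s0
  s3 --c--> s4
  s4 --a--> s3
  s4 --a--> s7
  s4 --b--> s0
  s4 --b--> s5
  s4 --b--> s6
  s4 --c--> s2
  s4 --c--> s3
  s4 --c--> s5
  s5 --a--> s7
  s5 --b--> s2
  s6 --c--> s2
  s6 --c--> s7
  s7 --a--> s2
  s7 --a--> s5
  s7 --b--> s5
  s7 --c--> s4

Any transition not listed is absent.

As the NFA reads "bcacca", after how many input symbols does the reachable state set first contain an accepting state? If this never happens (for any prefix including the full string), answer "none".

Start in {s0}.
Read 'b': {s0} → {s5}.
Read 'c': {s5} → ∅.
The set is empty and remains empty for the remaining 4 symbols.
No reachable set along the way intersects F.

none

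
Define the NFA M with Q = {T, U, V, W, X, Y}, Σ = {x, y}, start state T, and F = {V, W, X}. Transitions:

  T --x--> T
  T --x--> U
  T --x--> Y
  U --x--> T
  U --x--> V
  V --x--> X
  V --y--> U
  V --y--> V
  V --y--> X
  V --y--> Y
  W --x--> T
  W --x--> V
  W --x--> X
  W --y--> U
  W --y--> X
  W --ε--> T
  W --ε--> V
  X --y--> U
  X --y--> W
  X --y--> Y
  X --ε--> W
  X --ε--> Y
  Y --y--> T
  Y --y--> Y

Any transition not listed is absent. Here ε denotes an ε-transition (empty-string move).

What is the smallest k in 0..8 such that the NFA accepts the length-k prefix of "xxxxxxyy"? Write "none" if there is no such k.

Start in {T}.
Read 'x': {T} → {T, U, Y}.
Read 'x': {T, U, Y} → {T, U, V, Y}.
None of the earlier sets intersect F, but {T, U, V, Y} does.

2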